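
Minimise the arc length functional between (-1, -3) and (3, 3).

Arc-length functional: J[y] = ∫ sqrt(1 + (y')^2) dx.
Lagrangian L = sqrt(1 + (y')^2) has no explicit y dependence, so ∂L/∂y = 0 and the Euler-Lagrange equation gives
    d/dx( y' / sqrt(1 + (y')^2) ) = 0  ⇒  y' / sqrt(1 + (y')^2) = const.
Hence y' is constant, so y(x) is affine.
Fitting the endpoints (-1, -3) and (3, 3):
    slope m = (3 − (-3)) / (3 − (-1)) = 3/2,
    intercept c = (-3) − m·(-1) = -3/2.
Extremal: y(x) = (3/2) x - 3/2.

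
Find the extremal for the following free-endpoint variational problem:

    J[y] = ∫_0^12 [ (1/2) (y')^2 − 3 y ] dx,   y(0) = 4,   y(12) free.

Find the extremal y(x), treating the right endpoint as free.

The Lagrangian L = (1/2) (y')^2 − 3 y gives
    ∂L/∂y = −3,   ∂L/∂y' = y'.
Euler-Lagrange: d/dx(y') − (−3) = 0, i.e. y'' + 3 = 0, so
    y(x) = −(3/2) x^2 + C1 x + C2.
Fixed left endpoint y(0) = 4 ⇒ C2 = 4.
The right endpoint x = 12 is free, so the natural (transversality) condition is ∂L/∂y' |_{x=12} = 0, i.e. y'(12) = 0.
Compute y'(x) = −3 x + C1, so y'(12) = −36 + C1 = 0 ⇒ C1 = 36.
Therefore the extremal is
    y(x) = −(3/2) x^2 + 36 x + 4.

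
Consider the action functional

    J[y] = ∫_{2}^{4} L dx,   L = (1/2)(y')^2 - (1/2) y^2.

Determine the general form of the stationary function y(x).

The Lagrangian is L = (1/2)(y')^2 - (1/2) y^2.
∂L/∂y = -y.
∂L/∂y' = y'.
The Euler-Lagrange equation d/dx(∂L/∂y') − ∂L/∂y = 0 becomes:
    y'' + y = 0
General solution: y(x) = A sin(x) + B cos(x), where A and B are arbitrary constants fixed by the endpoint conditions.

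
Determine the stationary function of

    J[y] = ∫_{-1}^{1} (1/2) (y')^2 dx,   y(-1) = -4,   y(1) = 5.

The Lagrangian is L = (1/2) (y')^2.
Compute ∂L/∂y = 0, ∂L/∂y' = y'.
The Euler-Lagrange equation d/dx(∂L/∂y') − ∂L/∂y = 0 reduces to
    y'' = 0.
Its general solution is
    y(x) = A x + B,
with A, B fixed by the endpoint conditions.
Applying the endpoint conditions y(-1) = -4 and y(1) = 5: solve A·-1 + B = -4 and A·1 + B = 5. Subtracting gives A(1 − -1) = 5 − -4, so A = 9/2, and B = -4 − A·-1 = 1/2. Therefore
    y(x) = (9/2) x + 1/2.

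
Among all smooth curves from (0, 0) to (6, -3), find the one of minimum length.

Arc-length functional: J[y] = ∫ sqrt(1 + (y')^2) dx.
Lagrangian L = sqrt(1 + (y')^2) has no explicit y dependence, so ∂L/∂y = 0 and the Euler-Lagrange equation gives
    d/dx( y' / sqrt(1 + (y')^2) ) = 0  ⇒  y' / sqrt(1 + (y')^2) = const.
Hence y' is constant, so y(x) is affine.
Fitting the endpoints (0, 0) and (6, -3):
    slope m = ((-3) − 0) / (6 − 0) = -1/2,
    intercept c = 0 − m·0 = 0.
Extremal: y(x) = (-1/2) x.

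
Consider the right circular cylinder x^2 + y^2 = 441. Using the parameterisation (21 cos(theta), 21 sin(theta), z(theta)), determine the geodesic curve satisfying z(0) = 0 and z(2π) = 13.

Parameterise the cylinder of radius R = 21 as
    r(θ) = (21 cos θ, 21 sin θ, z(θ)).
The arc-length element is
    ds = sqrt(441 + (dz/dθ)^2) dθ,
so the Lagrangian is L = sqrt(441 + z'^2).
L depends on z' only, not on z or θ, so ∂L/∂z = 0 and
    ∂L/∂z' = z' / sqrt(441 + z'^2).
The Euler-Lagrange equation gives
    d/dθ( z' / sqrt(441 + z'^2) ) = 0,
so z' is constant. Integrating once:
    z(θ) = a θ + b,
a helix on the cylinder (a straight line when the cylinder is unrolled). The constants a, b are determined by the endpoint conditions.
With endpoint conditions z(0) = 0 and z(2π) = 13: from z(0) = b we get b = 0, and a·2π + 0 = 13 gives a = 13/(2π), so
    z(θ) = (13/(2π)) θ.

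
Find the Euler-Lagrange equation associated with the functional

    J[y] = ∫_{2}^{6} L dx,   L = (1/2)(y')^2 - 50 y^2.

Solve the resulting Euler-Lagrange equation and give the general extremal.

The Lagrangian is L = (1/2)(y')^2 - 50 y^2.
∂L/∂y = -100y.
∂L/∂y' = y'.
The Euler-Lagrange equation d/dx(∂L/∂y') − ∂L/∂y = 0 becomes:
    y'' + 100 y = 0
General solution: y(x) = A sin(10x) + B cos(10x), where A and B are arbitrary constants fixed by the endpoint conditions.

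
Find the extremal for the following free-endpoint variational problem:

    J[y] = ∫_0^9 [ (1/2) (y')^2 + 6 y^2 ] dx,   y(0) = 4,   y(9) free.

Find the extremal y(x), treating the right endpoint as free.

The Lagrangian L = (1/2) (y')^2 + 6 y^2 gives
    ∂L/∂y = 12 y,   ∂L/∂y' = y'.
Euler-Lagrange: y'' − 12 y = 0.
With k = sqrt(12), the general solution is
    y(x) = A cosh(sqrt(12) x) + B sinh(sqrt(12) x).
Fixed left endpoint y(0) = 4 ⇒ A = 4.
The right endpoint x = 9 is free, so the natural (transversality) condition is ∂L/∂y' |_{x=9} = 0, i.e. y'(9) = 0.
Compute y'(x) = A k sinh(k x) + B k cosh(k x), so
    y'(9) = A k sinh(k·9) + B k cosh(k·9) = 0
    ⇒ B = −A tanh(k·9) = − 4 tanh(sqrt(12)·9).
Therefore the extremal is
    y(x) = 4 cosh(sqrt(12) x) − 4 tanh(sqrt(12)·9) sinh(sqrt(12) x).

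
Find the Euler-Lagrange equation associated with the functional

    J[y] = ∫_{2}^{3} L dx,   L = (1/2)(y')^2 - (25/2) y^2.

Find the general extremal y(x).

The Lagrangian is L = (1/2)(y')^2 - (25/2) y^2.
∂L/∂y = -25y.
∂L/∂y' = y'.
The Euler-Lagrange equation d/dx(∂L/∂y') − ∂L/∂y = 0 becomes:
    y'' + 25 y = 0
General solution: y(x) = A sin(5x) + B cos(5x), where A and B are arbitrary constants fixed by the endpoint conditions.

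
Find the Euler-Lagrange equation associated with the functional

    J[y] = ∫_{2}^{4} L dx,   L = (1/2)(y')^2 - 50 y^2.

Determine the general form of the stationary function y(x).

The Lagrangian is L = (1/2)(y')^2 - 50 y^2.
∂L/∂y = -100y.
∂L/∂y' = y'.
The Euler-Lagrange equation d/dx(∂L/∂y') − ∂L/∂y = 0 becomes:
    y'' + 100 y = 0
General solution: y(x) = A sin(10x) + B cos(10x), where A and B are arbitrary constants fixed by the endpoint conditions.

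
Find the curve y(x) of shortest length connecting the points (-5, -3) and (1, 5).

Arc-length functional: J[y] = ∫ sqrt(1 + (y')^2) dx.
Lagrangian L = sqrt(1 + (y')^2) has no explicit y dependence, so ∂L/∂y = 0 and the Euler-Lagrange equation gives
    d/dx( y' / sqrt(1 + (y')^2) ) = 0  ⇒  y' / sqrt(1 + (y')^2) = const.
Hence y' is constant, so y(x) is affine.
Fitting the endpoints (-5, -3) and (1, 5):
    slope m = (5 − (-3)) / (1 − (-5)) = 4/3,
    intercept c = (-3) − m·(-5) = 11/3.
Extremal: y(x) = (4/3) x + 11/3.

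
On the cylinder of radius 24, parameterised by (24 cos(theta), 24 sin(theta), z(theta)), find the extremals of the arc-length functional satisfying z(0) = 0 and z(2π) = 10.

Parameterise the cylinder of radius R = 24 as
    r(θ) = (24 cos θ, 24 sin θ, z(θ)).
The arc-length element is
    ds = sqrt(576 + (dz/dθ)^2) dθ,
so the Lagrangian is L = sqrt(576 + z'^2).
L depends on z' only, not on z or θ, so ∂L/∂z = 0 and
    ∂L/∂z' = z' / sqrt(576 + z'^2).
The Euler-Lagrange equation gives
    d/dθ( z' / sqrt(576 + z'^2) ) = 0,
so z' is constant. Integrating once:
    z(θ) = a θ + b,
a helix on the cylinder (a straight line when the cylinder is unrolled). The constants a, b are determined by the endpoint conditions.
With endpoint conditions z(0) = 0 and z(2π) = 10: from z(0) = b we get b = 0, and a·2π + 0 = 10 gives a = 5/π, so
    z(θ) = (5/π) θ.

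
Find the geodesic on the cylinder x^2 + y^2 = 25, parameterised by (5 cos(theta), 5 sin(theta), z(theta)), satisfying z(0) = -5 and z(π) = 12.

Parameterise the cylinder of radius R = 5 as
    r(θ) = (5 cos θ, 5 sin θ, z(θ)).
The arc-length element is
    ds = sqrt(25 + (dz/dθ)^2) dθ,
so the Lagrangian is L = sqrt(25 + z'^2).
L depends on z' only, not on z or θ, so ∂L/∂z = 0 and
    ∂L/∂z' = z' / sqrt(25 + z'^2).
The Euler-Lagrange equation gives
    d/dθ( z' / sqrt(25 + z'^2) ) = 0,
so z' is constant. Integrating once:
    z(θ) = a θ + b,
a helix on the cylinder (a straight line when the cylinder is unrolled). The constants a, b are determined by the endpoint conditions.
With endpoint conditions z(0) = -5 and z(π) = 12: from z(0) = b we get b = -5, and a·π + -5 = 12 gives a = 17/π, so
    z(θ) = (17/π) θ − 5.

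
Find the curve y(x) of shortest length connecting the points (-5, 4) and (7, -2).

Arc-length functional: J[y] = ∫ sqrt(1 + (y')^2) dx.
Lagrangian L = sqrt(1 + (y')^2) has no explicit y dependence, so ∂L/∂y = 0 and the Euler-Lagrange equation gives
    d/dx( y' / sqrt(1 + (y')^2) ) = 0  ⇒  y' / sqrt(1 + (y')^2) = const.
Hence y' is constant, so y(x) is affine.
Fitting the endpoints (-5, 4) and (7, -2):
    slope m = ((-2) − 4) / (7 − (-5)) = -1/2,
    intercept c = 4 − m·(-5) = 3/2.
Extremal: y(x) = (-1/2) x + 3/2.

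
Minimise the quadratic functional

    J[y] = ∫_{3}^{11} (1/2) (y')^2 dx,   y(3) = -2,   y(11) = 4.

The Lagrangian is L = (1/2) (y')^2.
Compute ∂L/∂y = 0, ∂L/∂y' = y'.
The Euler-Lagrange equation d/dx(∂L/∂y') − ∂L/∂y = 0 reduces to
    y'' = 0.
Its general solution is
    y(x) = A x + B,
with A, B fixed by the endpoint conditions.
Applying the endpoint conditions y(3) = -2 and y(11) = 4: solve A·3 + B = -2 and A·11 + B = 4. Subtracting gives A(11 − 3) = 4 − -2, so A = 3/4, and B = -2 − A·3 = -17/4. Therefore
    y(x) = (3/4) x - 17/4.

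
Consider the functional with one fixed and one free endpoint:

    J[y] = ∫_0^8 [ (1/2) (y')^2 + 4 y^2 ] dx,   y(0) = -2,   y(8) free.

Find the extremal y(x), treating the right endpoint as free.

The Lagrangian L = (1/2) (y')^2 + 4 y^2 gives
    ∂L/∂y = 8 y,   ∂L/∂y' = y'.
Euler-Lagrange: y'' − 8 y = 0.
With k = sqrt(8), the general solution is
    y(x) = A cosh(sqrt(8) x) + B sinh(sqrt(8) x).
Fixed left endpoint y(0) = -2 ⇒ A = -2.
The right endpoint x = 8 is free, so the natural (transversality) condition is ∂L/∂y' |_{x=8} = 0, i.e. y'(8) = 0.
Compute y'(x) = A k sinh(k x) + B k cosh(k x), so
    y'(8) = A k sinh(k·8) + B k cosh(k·8) = 0
    ⇒ B = −A tanh(k·8) = 2 tanh(sqrt(8)·8).
Therefore the extremal is
    y(x) = −2 cosh(sqrt(8) x) + 2 tanh(sqrt(8)·8) sinh(sqrt(8) x).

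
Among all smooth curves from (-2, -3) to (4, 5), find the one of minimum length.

Arc-length functional: J[y] = ∫ sqrt(1 + (y')^2) dx.
Lagrangian L = sqrt(1 + (y')^2) has no explicit y dependence, so ∂L/∂y = 0 and the Euler-Lagrange equation gives
    d/dx( y' / sqrt(1 + (y')^2) ) = 0  ⇒  y' / sqrt(1 + (y')^2) = const.
Hence y' is constant, so y(x) is affine.
Fitting the endpoints (-2, -3) and (4, 5):
    slope m = (5 − (-3)) / (4 − (-2)) = 4/3,
    intercept c = (-3) − m·(-2) = -1/3.
Extremal: y(x) = (4/3) x - 1/3.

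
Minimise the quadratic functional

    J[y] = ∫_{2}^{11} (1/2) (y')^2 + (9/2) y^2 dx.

The Lagrangian is L = (1/2) (y')^2 + (9/2) y^2.
Compute ∂L/∂y = 9y, ∂L/∂y' = y'.
The Euler-Lagrange equation d/dx(∂L/∂y') − ∂L/∂y = 0 reduces to
    y'' − 9 y = 0.
Its general solution is
    y(x) = A e^(3x) + B e^(−3x),
with A, B fixed by the endpoint conditions.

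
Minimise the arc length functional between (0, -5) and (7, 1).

Arc-length functional: J[y] = ∫ sqrt(1 + (y')^2) dx.
Lagrangian L = sqrt(1 + (y')^2) has no explicit y dependence, so ∂L/∂y = 0 and the Euler-Lagrange equation gives
    d/dx( y' / sqrt(1 + (y')^2) ) = 0  ⇒  y' / sqrt(1 + (y')^2) = const.
Hence y' is constant, so y(x) is affine.
Fitting the endpoints (0, -5) and (7, 1):
    slope m = (1 − (-5)) / (7 − 0) = 6/7,
    intercept c = (-5) − m·0 = -5.
Extremal: y(x) = (6/7) x - 5.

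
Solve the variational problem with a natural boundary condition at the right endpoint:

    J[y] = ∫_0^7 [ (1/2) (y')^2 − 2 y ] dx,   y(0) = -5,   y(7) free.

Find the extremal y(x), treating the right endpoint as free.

The Lagrangian L = (1/2) (y')^2 − 2 y gives
    ∂L/∂y = −2,   ∂L/∂y' = y'.
Euler-Lagrange: d/dx(y') − (−2) = 0, i.e. y'' + 2 = 0, so
    y(x) = −(2/2) x^2 + C1 x + C2.
Fixed left endpoint y(0) = -5 ⇒ C2 = -5.
The right endpoint x = 7 is free, so the natural (transversality) condition is ∂L/∂y' |_{x=7} = 0, i.e. y'(7) = 0.
Compute y'(x) = −2 x + C1, so y'(7) = −14 + C1 = 0 ⇒ C1 = 14.
Therefore the extremal is
    y(x) = −x^2 + 14 x − 5.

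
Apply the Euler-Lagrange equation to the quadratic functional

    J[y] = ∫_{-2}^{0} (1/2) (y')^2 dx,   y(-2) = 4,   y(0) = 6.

The Lagrangian is L = (1/2) (y')^2.
Compute ∂L/∂y = 0, ∂L/∂y' = y'.
The Euler-Lagrange equation d/dx(∂L/∂y') − ∂L/∂y = 0 reduces to
    y'' = 0.
Its general solution is
    y(x) = A x + B,
with A, B fixed by the endpoint conditions.
Applying the endpoint conditions y(-2) = 4 and y(0) = 6: solve A·-2 + B = 4 and A·0 + B = 6. Subtracting gives A(0 − -2) = 6 − 4, so A = 1, and B = 4 − A·-2 = 6. Therefore
    y(x) = x + 6.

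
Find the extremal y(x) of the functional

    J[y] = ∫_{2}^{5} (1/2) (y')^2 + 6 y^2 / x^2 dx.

The Lagrangian is L = (1/2) (y')^2 + 6 y^2 / x^2.
Compute ∂L/∂y = 12y/x^2, ∂L/∂y' = y'.
The Euler-Lagrange equation d/dx(∂L/∂y') − ∂L/∂y = 0 reduces to
    y'' − 12/x^2 · y = 0  (x > 0).
Its general solution is
    y(x) = A x^4 + B x^(-3),
with A, B fixed by the endpoint conditions.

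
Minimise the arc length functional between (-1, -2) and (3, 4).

Arc-length functional: J[y] = ∫ sqrt(1 + (y')^2) dx.
Lagrangian L = sqrt(1 + (y')^2) has no explicit y dependence, so ∂L/∂y = 0 and the Euler-Lagrange equation gives
    d/dx( y' / sqrt(1 + (y')^2) ) = 0  ⇒  y' / sqrt(1 + (y')^2) = const.
Hence y' is constant, so y(x) is affine.
Fitting the endpoints (-1, -2) and (3, 4):
    slope m = (4 − (-2)) / (3 − (-1)) = 3/2,
    intercept c = (-2) − m·(-1) = -1/2.
Extremal: y(x) = (3/2) x - 1/2.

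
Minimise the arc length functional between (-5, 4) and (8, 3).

Arc-length functional: J[y] = ∫ sqrt(1 + (y')^2) dx.
Lagrangian L = sqrt(1 + (y')^2) has no explicit y dependence, so ∂L/∂y = 0 and the Euler-Lagrange equation gives
    d/dx( y' / sqrt(1 + (y')^2) ) = 0  ⇒  y' / sqrt(1 + (y')^2) = const.
Hence y' is constant, so y(x) is affine.
Fitting the endpoints (-5, 4) and (8, 3):
    slope m = (3 − 4) / (8 − (-5)) = -1/13,
    intercept c = 4 − m·(-5) = 47/13.
Extremal: y(x) = (-1/13) x + 47/13.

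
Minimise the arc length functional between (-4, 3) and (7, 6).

Arc-length functional: J[y] = ∫ sqrt(1 + (y')^2) dx.
Lagrangian L = sqrt(1 + (y')^2) has no explicit y dependence, so ∂L/∂y = 0 and the Euler-Lagrange equation gives
    d/dx( y' / sqrt(1 + (y')^2) ) = 0  ⇒  y' / sqrt(1 + (y')^2) = const.
Hence y' is constant, so y(x) is affine.
Fitting the endpoints (-4, 3) and (7, 6):
    slope m = (6 − 3) / (7 − (-4)) = 3/11,
    intercept c = 3 − m·(-4) = 45/11.
Extremal: y(x) = (3/11) x + 45/11.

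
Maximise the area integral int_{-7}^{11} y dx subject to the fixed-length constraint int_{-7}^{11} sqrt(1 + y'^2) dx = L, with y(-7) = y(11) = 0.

Set up the augmented Lagrangian using a multiplier λ for the length constraint:
    F(y, y') = y − λ sqrt(1 + y'^2).
F has no explicit x dependence, so the Beltrami identity yields a first integral
    F − y' ∂F/∂y' = C.
Compute ∂F/∂y' = −λ y' / sqrt(1 + y'^2). Then
    y − λ sqrt(1 + y'^2) + λ y'^2 / sqrt(1 + y'^2) = C
    ⇒  y − λ / sqrt(1 + y'^2) = C.
Solving for y' and integrating gives
    (x − a)^2 + (y − b)^2 = λ^2,
a circular arc of radius λ. The constants a, b are determined by the endpoint conditions y(-7) = y(11) = 0, and λ is fixed implicitly by the length constraint
    ∫_{-7}^{11} sqrt(1 + y'^2) dx = L.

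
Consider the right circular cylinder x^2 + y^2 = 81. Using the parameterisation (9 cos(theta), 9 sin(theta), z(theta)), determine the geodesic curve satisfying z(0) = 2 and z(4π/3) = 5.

Parameterise the cylinder of radius R = 9 as
    r(θ) = (9 cos θ, 9 sin θ, z(θ)).
The arc-length element is
    ds = sqrt(81 + (dz/dθ)^2) dθ,
so the Lagrangian is L = sqrt(81 + z'^2).
L depends on z' only, not on z or θ, so ∂L/∂z = 0 and
    ∂L/∂z' = z' / sqrt(81 + z'^2).
The Euler-Lagrange equation gives
    d/dθ( z' / sqrt(81 + z'^2) ) = 0,
so z' is constant. Integrating once:
    z(θ) = a θ + b,
a helix on the cylinder (a straight line when the cylinder is unrolled). The constants a, b are determined by the endpoint conditions.
With endpoint conditions z(0) = 2 and z(4π/3) = 5: from z(0) = b we get b = 2, and a·4π/3 + 2 = 5 gives a = 9/(4π), so
    z(θ) = (9/(4π)) θ + 2.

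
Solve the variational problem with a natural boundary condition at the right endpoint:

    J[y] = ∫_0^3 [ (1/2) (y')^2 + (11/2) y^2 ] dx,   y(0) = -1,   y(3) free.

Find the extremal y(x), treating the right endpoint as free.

The Lagrangian L = (1/2) (y')^2 + (11/2) y^2 gives
    ∂L/∂y = 11 y,   ∂L/∂y' = y'.
Euler-Lagrange: y'' − 11 y = 0.
With k = sqrt(11), the general solution is
    y(x) = A cosh(sqrt(11) x) + B sinh(sqrt(11) x).
Fixed left endpoint y(0) = -1 ⇒ A = -1.
The right endpoint x = 3 is free, so the natural (transversality) condition is ∂L/∂y' |_{x=3} = 0, i.e. y'(3) = 0.
Compute y'(x) = A k sinh(k x) + B k cosh(k x), so
    y'(3) = A k sinh(k·3) + B k cosh(k·3) = 0
    ⇒ B = −A tanh(k·3) = tanh(sqrt(11)·3).
Therefore the extremal is
    y(x) = −cosh(sqrt(11) x) + tanh(sqrt(11)·3) sinh(sqrt(11) x).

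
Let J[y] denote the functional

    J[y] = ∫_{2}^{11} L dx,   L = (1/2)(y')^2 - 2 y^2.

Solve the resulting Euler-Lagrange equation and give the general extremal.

The Lagrangian is L = (1/2)(y')^2 - 2 y^2.
∂L/∂y = -4y.
∂L/∂y' = y'.
The Euler-Lagrange equation d/dx(∂L/∂y') − ∂L/∂y = 0 becomes:
    y'' + 4 y = 0
General solution: y(x) = A sin(2x) + B cos(2x), where A and B are arbitrary constants fixed by the endpoint conditions.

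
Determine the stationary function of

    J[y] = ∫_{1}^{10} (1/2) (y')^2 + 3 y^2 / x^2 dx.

The Lagrangian is L = (1/2) (y')^2 + 3 y^2 / x^2.
Compute ∂L/∂y = 6y/x^2, ∂L/∂y' = y'.
The Euler-Lagrange equation d/dx(∂L/∂y') − ∂L/∂y = 0 reduces to
    y'' − 6/x^2 · y = 0  (x > 0).
Its general solution is
    y(x) = A x^3 + B x^(-2),
with A, B fixed by the endpoint conditions.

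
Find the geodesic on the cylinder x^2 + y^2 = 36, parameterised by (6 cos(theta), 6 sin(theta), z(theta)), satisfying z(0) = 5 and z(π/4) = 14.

Parameterise the cylinder of radius R = 6 as
    r(θ) = (6 cos θ, 6 sin θ, z(θ)).
The arc-length element is
    ds = sqrt(36 + (dz/dθ)^2) dθ,
so the Lagrangian is L = sqrt(36 + z'^2).
L depends on z' only, not on z or θ, so ∂L/∂z = 0 and
    ∂L/∂z' = z' / sqrt(36 + z'^2).
The Euler-Lagrange equation gives
    d/dθ( z' / sqrt(36 + z'^2) ) = 0,
so z' is constant. Integrating once:
    z(θ) = a θ + b,
a helix on the cylinder (a straight line when the cylinder is unrolled). The constants a, b are determined by the endpoint conditions.
With endpoint conditions z(0) = 5 and z(π/4) = 14: from z(0) = b we get b = 5, and a·π/4 + 5 = 14 gives a = 36/π, so
    z(θ) = (36/π) θ + 5.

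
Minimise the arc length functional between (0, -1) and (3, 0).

Arc-length functional: J[y] = ∫ sqrt(1 + (y')^2) dx.
Lagrangian L = sqrt(1 + (y')^2) has no explicit y dependence, so ∂L/∂y = 0 and the Euler-Lagrange equation gives
    d/dx( y' / sqrt(1 + (y')^2) ) = 0  ⇒  y' / sqrt(1 + (y')^2) = const.
Hence y' is constant, so y(x) is affine.
Fitting the endpoints (0, -1) and (3, 0):
    slope m = (0 − (-1)) / (3 − 0) = 1/3,
    intercept c = (-1) − m·0 = -1.
Extremal: y(x) = (1/3) x - 1.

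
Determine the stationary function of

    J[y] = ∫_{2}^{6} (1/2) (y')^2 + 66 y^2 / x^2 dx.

The Lagrangian is L = (1/2) (y')^2 + 66 y^2 / x^2.
Compute ∂L/∂y = 132y/x^2, ∂L/∂y' = y'.
The Euler-Lagrange equation d/dx(∂L/∂y') − ∂L/∂y = 0 reduces to
    y'' − 132/x^2 · y = 0  (x > 0).
Its general solution is
    y(x) = A x^12 + B x^(-11),
with A, B fixed by the endpoint conditions.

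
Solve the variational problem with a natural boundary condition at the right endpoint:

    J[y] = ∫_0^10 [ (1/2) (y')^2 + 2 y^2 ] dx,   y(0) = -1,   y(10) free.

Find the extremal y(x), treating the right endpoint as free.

The Lagrangian L = (1/2) (y')^2 + 2 y^2 gives
    ∂L/∂y = 4 y,   ∂L/∂y' = y'.
Euler-Lagrange: y'' − 4 y = 0.
With k = 2, the general solution is
    y(x) = A cosh(2 x) + B sinh(2 x).
Fixed left endpoint y(0) = -1 ⇒ A = -1.
The right endpoint x = 10 is free, so the natural (transversality) condition is ∂L/∂y' |_{x=10} = 0, i.e. y'(10) = 0.
Compute y'(x) = A k sinh(k x) + B k cosh(k x), so
    y'(10) = A k sinh(k·10) + B k cosh(k·10) = 0
    ⇒ B = −A tanh(k·10) = tanh(2·10).
Therefore the extremal is
    y(x) = −cosh(2 x) + tanh(2·10) sinh(2 x).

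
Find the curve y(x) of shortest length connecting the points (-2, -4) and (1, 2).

Arc-length functional: J[y] = ∫ sqrt(1 + (y')^2) dx.
Lagrangian L = sqrt(1 + (y')^2) has no explicit y dependence, so ∂L/∂y = 0 and the Euler-Lagrange equation gives
    d/dx( y' / sqrt(1 + (y')^2) ) = 0  ⇒  y' / sqrt(1 + (y')^2) = const.
Hence y' is constant, so y(x) is affine.
Fitting the endpoints (-2, -4) and (1, 2):
    slope m = (2 − (-4)) / (1 − (-2)) = 2,
    intercept c = (-4) − m·(-2) = 0.
Extremal: y(x) = 2 x.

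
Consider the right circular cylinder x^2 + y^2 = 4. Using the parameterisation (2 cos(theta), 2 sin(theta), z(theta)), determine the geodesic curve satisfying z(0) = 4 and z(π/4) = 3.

Parameterise the cylinder of radius R = 2 as
    r(θ) = (2 cos θ, 2 sin θ, z(θ)).
The arc-length element is
    ds = sqrt(4 + (dz/dθ)^2) dθ,
so the Lagrangian is L = sqrt(4 + z'^2).
L depends on z' only, not on z or θ, so ∂L/∂z = 0 and
    ∂L/∂z' = z' / sqrt(4 + z'^2).
The Euler-Lagrange equation gives
    d/dθ( z' / sqrt(4 + z'^2) ) = 0,
so z' is constant. Integrating once:
    z(θ) = a θ + b,
a helix on the cylinder (a straight line when the cylinder is unrolled). The constants a, b are determined by the endpoint conditions.
With endpoint conditions z(0) = 4 and z(π/4) = 3: from z(0) = b we get b = 4, and a·π/4 + 4 = 3 gives a = -4/π, so
    z(θ) = (-4/π) θ + 4.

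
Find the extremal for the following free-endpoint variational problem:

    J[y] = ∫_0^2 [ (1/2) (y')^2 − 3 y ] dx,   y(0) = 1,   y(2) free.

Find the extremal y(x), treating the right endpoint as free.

The Lagrangian L = (1/2) (y')^2 − 3 y gives
    ∂L/∂y = −3,   ∂L/∂y' = y'.
Euler-Lagrange: d/dx(y') − (−3) = 0, i.e. y'' + 3 = 0, so
    y(x) = −(3/2) x^2 + C1 x + C2.
Fixed left endpoint y(0) = 1 ⇒ C2 = 1.
The right endpoint x = 2 is free, so the natural (transversality) condition is ∂L/∂y' |_{x=2} = 0, i.e. y'(2) = 0.
Compute y'(x) = −3 x + C1, so y'(2) = −6 + C1 = 0 ⇒ C1 = 6.
Therefore the extremal is
    y(x) = −(3/2) x^2 + 6 x + 1.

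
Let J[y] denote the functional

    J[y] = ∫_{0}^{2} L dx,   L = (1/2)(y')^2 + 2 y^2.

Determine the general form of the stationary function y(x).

The Lagrangian is L = (1/2)(y')^2 + 2 y^2.
∂L/∂y = 4y.
∂L/∂y' = y'.
The Euler-Lagrange equation d/dx(∂L/∂y') − ∂L/∂y = 0 becomes:
    y'' - 4 y = 0
General solution: y(x) = A e^(2x) + B e^(-2x), where A and B are arbitrary constants fixed by the endpoint conditions.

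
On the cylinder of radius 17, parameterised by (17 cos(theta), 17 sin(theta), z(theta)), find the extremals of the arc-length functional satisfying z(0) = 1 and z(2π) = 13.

Parameterise the cylinder of radius R = 17 as
    r(θ) = (17 cos θ, 17 sin θ, z(θ)).
The arc-length element is
    ds = sqrt(289 + (dz/dθ)^2) dθ,
so the Lagrangian is L = sqrt(289 + z'^2).
L depends on z' only, not on z or θ, so ∂L/∂z = 0 and
    ∂L/∂z' = z' / sqrt(289 + z'^2).
The Euler-Lagrange equation gives
    d/dθ( z' / sqrt(289 + z'^2) ) = 0,
so z' is constant. Integrating once:
    z(θ) = a θ + b,
a helix on the cylinder (a straight line when the cylinder is unrolled). The constants a, b are determined by the endpoint conditions.
With endpoint conditions z(0) = 1 and z(2π) = 13: from z(0) = b we get b = 1, and a·2π + 1 = 13 gives a = 6/π, so
    z(θ) = (6/π) θ + 1.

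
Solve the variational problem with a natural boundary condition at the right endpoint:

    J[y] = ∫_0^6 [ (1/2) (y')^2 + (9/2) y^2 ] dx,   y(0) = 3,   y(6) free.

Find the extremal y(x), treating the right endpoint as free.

The Lagrangian L = (1/2) (y')^2 + (9/2) y^2 gives
    ∂L/∂y = 9 y,   ∂L/∂y' = y'.
Euler-Lagrange: y'' − 9 y = 0.
With k = 3, the general solution is
    y(x) = A cosh(3 x) + B sinh(3 x).
Fixed left endpoint y(0) = 3 ⇒ A = 3.
The right endpoint x = 6 is free, so the natural (transversality) condition is ∂L/∂y' |_{x=6} = 0, i.e. y'(6) = 0.
Compute y'(x) = A k sinh(k x) + B k cosh(k x), so
    y'(6) = A k sinh(k·6) + B k cosh(k·6) = 0
    ⇒ B = −A tanh(k·6) = − 3 tanh(3·6).
Therefore the extremal is
    y(x) = 3 cosh(3 x) − 3 tanh(3·6) sinh(3 x).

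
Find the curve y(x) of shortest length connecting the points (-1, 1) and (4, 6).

Arc-length functional: J[y] = ∫ sqrt(1 + (y')^2) dx.
Lagrangian L = sqrt(1 + (y')^2) has no explicit y dependence, so ∂L/∂y = 0 and the Euler-Lagrange equation gives
    d/dx( y' / sqrt(1 + (y')^2) ) = 0  ⇒  y' / sqrt(1 + (y')^2) = const.
Hence y' is constant, so y(x) is affine.
Fitting the endpoints (-1, 1) and (4, 6):
    slope m = (6 − 1) / (4 − (-1)) = 1,
    intercept c = 1 − m·(-1) = 2.
Extremal: y(x) = x + 2.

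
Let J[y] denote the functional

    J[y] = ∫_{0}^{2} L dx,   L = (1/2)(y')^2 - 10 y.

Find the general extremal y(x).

The Lagrangian is L = (1/2)(y')^2 - 10 y.
∂L/∂y = -10.
∂L/∂y' = y'.
The Euler-Lagrange equation d/dx(∂L/∂y') − ∂L/∂y = 0 becomes:
    y'' + 10 = 0
General solution: y(x) = -5 x^2 + A x + B, where A and B are arbitrary constants fixed by the endpoint conditions.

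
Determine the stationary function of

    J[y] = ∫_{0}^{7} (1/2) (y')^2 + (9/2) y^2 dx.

The Lagrangian is L = (1/2) (y')^2 + (9/2) y^2.
Compute ∂L/∂y = 9y, ∂L/∂y' = y'.
The Euler-Lagrange equation d/dx(∂L/∂y') − ∂L/∂y = 0 reduces to
    y'' − 9 y = 0.
Its general solution is
    y(x) = A e^(3x) + B e^(−3x),
with A, B fixed by the endpoint conditions.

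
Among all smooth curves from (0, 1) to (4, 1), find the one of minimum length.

Arc-length functional: J[y] = ∫ sqrt(1 + (y')^2) dx.
Lagrangian L = sqrt(1 + (y')^2) has no explicit y dependence, so ∂L/∂y = 0 and the Euler-Lagrange equation gives
    d/dx( y' / sqrt(1 + (y')^2) ) = 0  ⇒  y' / sqrt(1 + (y')^2) = const.
Hence y' is constant, so y(x) is affine.
Fitting the endpoints (0, 1) and (4, 1):
    slope m = (1 − 1) / (4 − 0) = 0,
    intercept c = 1 − m·0 = 1.
Extremal: y(x) = 1.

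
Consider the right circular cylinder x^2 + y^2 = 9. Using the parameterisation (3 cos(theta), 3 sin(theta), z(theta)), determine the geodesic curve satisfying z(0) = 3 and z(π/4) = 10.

Parameterise the cylinder of radius R = 3 as
    r(θ) = (3 cos θ, 3 sin θ, z(θ)).
The arc-length element is
    ds = sqrt(9 + (dz/dθ)^2) dθ,
so the Lagrangian is L = sqrt(9 + z'^2).
L depends on z' only, not on z or θ, so ∂L/∂z = 0 and
    ∂L/∂z' = z' / sqrt(9 + z'^2).
The Euler-Lagrange equation gives
    d/dθ( z' / sqrt(9 + z'^2) ) = 0,
so z' is constant. Integrating once:
    z(θ) = a θ + b,
a helix on the cylinder (a straight line when the cylinder is unrolled). The constants a, b are determined by the endpoint conditions.
With endpoint conditions z(0) = 3 and z(π/4) = 10: from z(0) = b we get b = 3, and a·π/4 + 3 = 10 gives a = 28/π, so
    z(θ) = (28/π) θ + 3.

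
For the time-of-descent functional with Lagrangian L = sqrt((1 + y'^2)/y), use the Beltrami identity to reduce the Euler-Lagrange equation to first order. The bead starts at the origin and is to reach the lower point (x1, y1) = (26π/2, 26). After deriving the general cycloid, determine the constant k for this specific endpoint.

The Lagrangian L = sqrt((1 + y'^2) / y) has no explicit x dependence, so the Beltrami identity applies:
    L − y' ∂L/∂y' = C.
Compute ∂L/∂y' = y' / sqrt(y (1 + y'^2)).
Substitute:
    sqrt((1 + y'^2)/y) − y'·y' / sqrt(y (1 + y'^2))
    = (1 + y'^2) / sqrt(y (1 + y'^2)) − y'^2 / sqrt(y (1 + y'^2))
    = 1 / sqrt(y (1 + y'^2)) = C.
Squaring and rearranging gives the first integral
    y (1 + y'^2) = 1/C^2 =: k   (constant).
Solving this first-order ODE by the substitution
    y = (k/2)(1 − cos θ)
yields the cycloid parameterisation
    x(θ) = (k/2)(θ − sin θ),   y(θ) = (k/2)(1 − cos θ).
The constant k is fixed by the endpoint condition.
Now fit the given lower endpoint (x1, y1) = (26π/2, 26). At the bottom of the first arch (θ = π), the parametric equations give
    y(π) = (k/2)(1 − cos π) = k,
    x(π) = (k/2)(π − sin π) = kπ/2.
Matching y(π) = 26 gives k = 26, consistent with x(π) = 26π/2. Therefore the specific cycloid is
    x(θ) = (26/2)(θ − sin θ),   y(θ) = (26/2)(1 − cos θ).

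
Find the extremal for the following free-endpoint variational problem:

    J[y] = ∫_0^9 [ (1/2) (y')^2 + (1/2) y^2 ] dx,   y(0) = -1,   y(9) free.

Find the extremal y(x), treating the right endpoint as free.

The Lagrangian L = (1/2) (y')^2 + (1/2) y^2 gives
    ∂L/∂y = 1 y,   ∂L/∂y' = y'.
Euler-Lagrange: y'' − y = 0.
With k = 1, the general solution is
    y(x) = A cosh(x) + B sinh(x).
Fixed left endpoint y(0) = -1 ⇒ A = -1.
The right endpoint x = 9 is free, so the natural (transversality) condition is ∂L/∂y' |_{x=9} = 0, i.e. y'(9) = 0.
Compute y'(x) = A k sinh(k x) + B k cosh(k x), so
    y'(9) = A k sinh(k·9) + B k cosh(k·9) = 0
    ⇒ B = −A tanh(k·9) = tanh(1·9).
Therefore the extremal is
    y(x) = −cosh(1 x) + tanh(1·9) sinh(1 x).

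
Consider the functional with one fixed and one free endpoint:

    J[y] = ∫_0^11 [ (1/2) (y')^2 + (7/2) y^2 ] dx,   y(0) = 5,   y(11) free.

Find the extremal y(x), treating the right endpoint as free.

The Lagrangian L = (1/2) (y')^2 + (7/2) y^2 gives
    ∂L/∂y = 7 y,   ∂L/∂y' = y'.
Euler-Lagrange: y'' − 7 y = 0.
With k = sqrt(7), the general solution is
    y(x) = A cosh(sqrt(7) x) + B sinh(sqrt(7) x).
Fixed left endpoint y(0) = 5 ⇒ A = 5.
The right endpoint x = 11 is free, so the natural (transversality) condition is ∂L/∂y' |_{x=11} = 0, i.e. y'(11) = 0.
Compute y'(x) = A k sinh(k x) + B k cosh(k x), so
    y'(11) = A k sinh(k·11) + B k cosh(k·11) = 0
    ⇒ B = −A tanh(k·11) = − 5 tanh(sqrt(7)·11).
Therefore the extremal is
    y(x) = 5 cosh(sqrt(7) x) − 5 tanh(sqrt(7)·11) sinh(sqrt(7) x).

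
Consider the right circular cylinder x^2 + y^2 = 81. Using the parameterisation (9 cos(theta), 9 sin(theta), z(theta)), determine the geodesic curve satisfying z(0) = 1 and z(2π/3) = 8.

Parameterise the cylinder of radius R = 9 as
    r(θ) = (9 cos θ, 9 sin θ, z(θ)).
The arc-length element is
    ds = sqrt(81 + (dz/dθ)^2) dθ,
so the Lagrangian is L = sqrt(81 + z'^2).
L depends on z' only, not on z or θ, so ∂L/∂z = 0 and
    ∂L/∂z' = z' / sqrt(81 + z'^2).
The Euler-Lagrange equation gives
    d/dθ( z' / sqrt(81 + z'^2) ) = 0,
so z' is constant. Integrating once:
    z(θ) = a θ + b,
a helix on the cylinder (a straight line when the cylinder is unrolled). The constants a, b are determined by the endpoint conditions.
With endpoint conditions z(0) = 1 and z(2π/3) = 8: from z(0) = b we get b = 1, and a·2π/3 + 1 = 8 gives a = 21/(2π), so
    z(θ) = (21/(2π)) θ + 1.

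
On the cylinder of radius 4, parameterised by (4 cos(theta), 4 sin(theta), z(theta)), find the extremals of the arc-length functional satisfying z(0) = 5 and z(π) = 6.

Parameterise the cylinder of radius R = 4 as
    r(θ) = (4 cos θ, 4 sin θ, z(θ)).
The arc-length element is
    ds = sqrt(16 + (dz/dθ)^2) dθ,
so the Lagrangian is L = sqrt(16 + z'^2).
L depends on z' only, not on z or θ, so ∂L/∂z = 0 and
    ∂L/∂z' = z' / sqrt(16 + z'^2).
The Euler-Lagrange equation gives
    d/dθ( z' / sqrt(16 + z'^2) ) = 0,
so z' is constant. Integrating once:
    z(θ) = a θ + b,
a helix on the cylinder (a straight line when the cylinder is unrolled). The constants a, b are determined by the endpoint conditions.
With endpoint conditions z(0) = 5 and z(π) = 6: from z(0) = b we get b = 5, and a·π + 5 = 6 gives a = 1/π, so
    z(θ) = (1/π) θ + 5.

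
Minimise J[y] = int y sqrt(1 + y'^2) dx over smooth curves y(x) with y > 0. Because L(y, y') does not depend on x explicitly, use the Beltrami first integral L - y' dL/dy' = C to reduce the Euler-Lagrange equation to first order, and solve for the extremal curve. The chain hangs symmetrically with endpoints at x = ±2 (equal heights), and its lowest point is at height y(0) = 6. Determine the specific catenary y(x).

The Lagrangian L(y, y') = y sqrt(1 + y'^2) has no explicit x dependence, so the Beltrami identity applies:
    L − y' ∂L/∂y' = C.
Compute ∂L/∂y' = y · y' / sqrt(1 + y'^2). Then
    L − y' ∂L/∂y'
    = y sqrt(1 + y'^2) − y · y'^2 / sqrt(1 + y'^2)
    = y (1 + y'^2 − y'^2) / sqrt(1 + y'^2)
    = y / sqrt(1 + y'^2) = C.
Squaring gives y^2 = C^2 (1 + y'^2), i.e.
    y'^2 = y^2 / C^2 − 1.
Separating variables,
    dy / sqrt(y^2 − C^2) = dx / C,
and integrating gives arccosh(y / C) = (x − a)/C, so
    y(x) = C cosh((x − a)/C),
the catenary. The constants C and a are fixed by the two endpoint conditions (and, for the hanging-chain problem, the length constraint selects C).
Now fit the given data. The endpoints x = ±2 are symmetric at equal height, so the catenary is even about its minimum: a = 0 and y(x) = C cosh(x/C). The lowest point is y(0) = C cosh(0) = C, and we are told y(0) = 6, so C = 6. Therefore
    y(x) = 6 cosh(x/6),
and at the endpoints
    y(±2) = 6 cosh(2/6).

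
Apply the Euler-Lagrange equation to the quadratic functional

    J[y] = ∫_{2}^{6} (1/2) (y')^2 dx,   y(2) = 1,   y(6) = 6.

The Lagrangian is L = (1/2) (y')^2.
Compute ∂L/∂y = 0, ∂L/∂y' = y'.
The Euler-Lagrange equation d/dx(∂L/∂y') − ∂L/∂y = 0 reduces to
    y'' = 0.
Its general solution is
    y(x) = A x + B,
with A, B fixed by the endpoint conditions.
Applying the endpoint conditions y(2) = 1 and y(6) = 6: solve A·2 + B = 1 and A·6 + B = 6. Subtracting gives A(6 − 2) = 6 − 1, so A = 5/4, and B = 1 − A·2 = -3/2. Therefore
    y(x) = (5/4) x - 3/2.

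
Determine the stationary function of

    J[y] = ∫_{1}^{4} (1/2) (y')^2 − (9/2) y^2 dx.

The Lagrangian is L = (1/2) (y')^2 − (9/2) y^2.
Compute ∂L/∂y = -9y, ∂L/∂y' = y'.
The Euler-Lagrange equation d/dx(∂L/∂y') − ∂L/∂y = 0 reduces to
    y'' + 9 y = 0.
Its general solution is
    y(x) = A sin(3x) + B cos(3x),
with A, B fixed by the endpoint conditions.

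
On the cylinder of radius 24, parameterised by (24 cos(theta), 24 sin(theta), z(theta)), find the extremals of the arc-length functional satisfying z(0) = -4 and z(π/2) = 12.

Parameterise the cylinder of radius R = 24 as
    r(θ) = (24 cos θ, 24 sin θ, z(θ)).
The arc-length element is
    ds = sqrt(576 + (dz/dθ)^2) dθ,
so the Lagrangian is L = sqrt(576 + z'^2).
L depends on z' only, not on z or θ, so ∂L/∂z = 0 and
    ∂L/∂z' = z' / sqrt(576 + z'^2).
The Euler-Lagrange equation gives
    d/dθ( z' / sqrt(576 + z'^2) ) = 0,
so z' is constant. Integrating once:
    z(θ) = a θ + b,
a helix on the cylinder (a straight line when the cylinder is unrolled). The constants a, b are determined by the endpoint conditions.
With endpoint conditions z(0) = -4 and z(π/2) = 12: from z(0) = b we get b = -4, and a·π/2 + -4 = 12 gives a = 32/π, so
    z(θ) = (32/π) θ − 4.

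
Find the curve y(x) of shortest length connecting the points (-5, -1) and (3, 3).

Arc-length functional: J[y] = ∫ sqrt(1 + (y')^2) dx.
Lagrangian L = sqrt(1 + (y')^2) has no explicit y dependence, so ∂L/∂y = 0 and the Euler-Lagrange equation gives
    d/dx( y' / sqrt(1 + (y')^2) ) = 0  ⇒  y' / sqrt(1 + (y')^2) = const.
Hence y' is constant, so y(x) is affine.
Fitting the endpoints (-5, -1) and (3, 3):
    slope m = (3 − (-1)) / (3 − (-5)) = 1/2,
    intercept c = (-1) − m·(-5) = 3/2.
Extremal: y(x) = (1/2) x + 3/2.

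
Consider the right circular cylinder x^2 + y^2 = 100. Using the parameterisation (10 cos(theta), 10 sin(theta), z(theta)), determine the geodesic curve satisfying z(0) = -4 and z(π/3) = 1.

Parameterise the cylinder of radius R = 10 as
    r(θ) = (10 cos θ, 10 sin θ, z(θ)).
The arc-length element is
    ds = sqrt(100 + (dz/dθ)^2) dθ,
so the Lagrangian is L = sqrt(100 + z'^2).
L depends on z' only, not on z or θ, so ∂L/∂z = 0 and
    ∂L/∂z' = z' / sqrt(100 + z'^2).
The Euler-Lagrange equation gives
    d/dθ( z' / sqrt(100 + z'^2) ) = 0,
so z' is constant. Integrating once:
    z(θ) = a θ + b,
a helix on the cylinder (a straight line when the cylinder is unrolled). The constants a, b are determined by the endpoint conditions.
With endpoint conditions z(0) = -4 and z(π/3) = 1: from z(0) = b we get b = -4, and a·π/3 + -4 = 1 gives a = 15/π, so
    z(θ) = (15/π) θ − 4.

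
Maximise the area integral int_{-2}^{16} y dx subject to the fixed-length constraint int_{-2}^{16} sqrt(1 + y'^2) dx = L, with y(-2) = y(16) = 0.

Set up the augmented Lagrangian using a multiplier λ for the length constraint:
    F(y, y') = y − λ sqrt(1 + y'^2).
F has no explicit x dependence, so the Beltrami identity yields a first integral
    F − y' ∂F/∂y' = C.
Compute ∂F/∂y' = −λ y' / sqrt(1 + y'^2). Then
    y − λ sqrt(1 + y'^2) + λ y'^2 / sqrt(1 + y'^2) = C
    ⇒  y − λ / sqrt(1 + y'^2) = C.
Solving for y' and integrating gives
    (x − a)^2 + (y − b)^2 = λ^2,
a circular arc of radius λ. The constants a, b are determined by the endpoint conditions y(-2) = y(16) = 0, and λ is fixed implicitly by the length constraint
    ∫_{-2}^{16} sqrt(1 + y'^2) dx = L.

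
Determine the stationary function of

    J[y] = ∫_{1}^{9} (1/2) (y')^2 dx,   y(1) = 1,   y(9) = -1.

The Lagrangian is L = (1/2) (y')^2.
Compute ∂L/∂y = 0, ∂L/∂y' = y'.
The Euler-Lagrange equation d/dx(∂L/∂y') − ∂L/∂y = 0 reduces to
    y'' = 0.
Its general solution is
    y(x) = A x + B,
with A, B fixed by the endpoint conditions.
Applying the endpoint conditions y(1) = 1 and y(9) = -1: solve A·1 + B = 1 and A·9 + B = -1. Subtracting gives A(9 − 1) = -1 − 1, so A = -1/4, and B = 1 − A·1 = 5/4. Therefore
    y(x) = (-1/4) x + 5/4.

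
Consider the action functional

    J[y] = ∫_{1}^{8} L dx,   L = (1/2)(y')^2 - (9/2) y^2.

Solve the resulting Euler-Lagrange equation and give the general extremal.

The Lagrangian is L = (1/2)(y')^2 - (9/2) y^2.
∂L/∂y = -9y.
∂L/∂y' = y'.
The Euler-Lagrange equation d/dx(∂L/∂y') − ∂L/∂y = 0 becomes:
    y'' + 9 y = 0
General solution: y(x) = A sin(3x) + B cos(3x), where A and B are arbitrary constants fixed by the endpoint conditions.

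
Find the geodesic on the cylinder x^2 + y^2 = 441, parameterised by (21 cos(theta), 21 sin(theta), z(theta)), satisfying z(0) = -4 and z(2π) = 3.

Parameterise the cylinder of radius R = 21 as
    r(θ) = (21 cos θ, 21 sin θ, z(θ)).
The arc-length element is
    ds = sqrt(441 + (dz/dθ)^2) dθ,
so the Lagrangian is L = sqrt(441 + z'^2).
L depends on z' only, not on z or θ, so ∂L/∂z = 0 and
    ∂L/∂z' = z' / sqrt(441 + z'^2).
The Euler-Lagrange equation gives
    d/dθ( z' / sqrt(441 + z'^2) ) = 0,
so z' is constant. Integrating once:
    z(θ) = a θ + b,
a helix on the cylinder (a straight line when the cylinder is unrolled). The constants a, b are determined by the endpoint conditions.
With endpoint conditions z(0) = -4 and z(2π) = 3: from z(0) = b we get b = -4, and a·2π + -4 = 3 gives a = 7/(2π), so
    z(θ) = (7/(2π)) θ − 4.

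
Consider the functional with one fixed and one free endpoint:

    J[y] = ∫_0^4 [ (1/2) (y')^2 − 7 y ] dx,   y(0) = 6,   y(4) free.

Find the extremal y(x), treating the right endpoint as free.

The Lagrangian L = (1/2) (y')^2 − 7 y gives
    ∂L/∂y = −7,   ∂L/∂y' = y'.
Euler-Lagrange: d/dx(y') − (−7) = 0, i.e. y'' + 7 = 0, so
    y(x) = −(7/2) x^2 + C1 x + C2.
Fixed left endpoint y(0) = 6 ⇒ C2 = 6.
The right endpoint x = 4 is free, so the natural (transversality) condition is ∂L/∂y' |_{x=4} = 0, i.e. y'(4) = 0.
Compute y'(x) = −7 x + C1, so y'(4) = −28 + C1 = 0 ⇒ C1 = 28.
Therefore the extremal is
    y(x) = −(7/2) x^2 + 28 x + 6.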